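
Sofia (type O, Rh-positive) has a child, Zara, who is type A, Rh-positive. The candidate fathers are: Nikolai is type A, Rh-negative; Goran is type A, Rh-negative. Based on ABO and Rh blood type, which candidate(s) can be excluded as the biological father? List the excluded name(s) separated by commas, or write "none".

A candidate is excluded only if no genotype consistent with his phenotype could produce a type A, Rh-positive child with a type O, Rh-positive mother.
Every candidate has at least one consistent genotype combination, so none can be excluded.

none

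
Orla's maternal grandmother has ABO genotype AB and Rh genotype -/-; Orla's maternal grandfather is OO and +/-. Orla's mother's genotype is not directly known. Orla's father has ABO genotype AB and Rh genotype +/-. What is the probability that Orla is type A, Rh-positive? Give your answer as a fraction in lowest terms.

Orla's mother's ABO genotype from AB × OO: 1/2 AO, 1/2 BO.
Crossing each possibility with the father AB and summing P(type A): 1/2·1/2 + 1/2·1/4 = 3/8.
Similarly for Rh via the mother's Rh distribution: P(Rh+) = 5/8.
Independent loci: 3/8 × 5/8 = 15/64.

15/64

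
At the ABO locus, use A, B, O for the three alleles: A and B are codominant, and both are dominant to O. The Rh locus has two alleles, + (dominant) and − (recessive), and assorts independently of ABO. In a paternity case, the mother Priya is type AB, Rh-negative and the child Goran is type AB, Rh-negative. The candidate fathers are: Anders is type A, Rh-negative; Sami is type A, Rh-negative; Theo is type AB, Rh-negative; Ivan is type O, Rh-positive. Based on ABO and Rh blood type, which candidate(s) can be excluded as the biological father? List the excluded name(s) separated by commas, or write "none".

Ivan

A candidate is excluded only if no genotype consistent with his phenotype could produce a type AB, Rh-negative child with a type AB, Rh-negative mother.
Ivan (type O, Rh+): no genotype consistent with that phenotype can produce a type-AB Rh- child with a type-AB mother.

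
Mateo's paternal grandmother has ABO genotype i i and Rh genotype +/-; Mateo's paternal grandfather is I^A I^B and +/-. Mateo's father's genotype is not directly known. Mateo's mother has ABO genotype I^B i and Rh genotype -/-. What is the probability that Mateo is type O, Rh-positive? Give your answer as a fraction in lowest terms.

1/8

Mateo's father's ABO genotype from i i × I^A I^B: 1/2 I^A i, 1/2 I^B i.
Crossing each possibility with the mother I^B i and summing P(type O): 1/2·1/4 + 1/2·1/4 = 1/4.
Similarly for Rh via the father's Rh distribution: P(Rh+) = 1/2.
Independent loci: 1/4 × 1/2 = 1/8.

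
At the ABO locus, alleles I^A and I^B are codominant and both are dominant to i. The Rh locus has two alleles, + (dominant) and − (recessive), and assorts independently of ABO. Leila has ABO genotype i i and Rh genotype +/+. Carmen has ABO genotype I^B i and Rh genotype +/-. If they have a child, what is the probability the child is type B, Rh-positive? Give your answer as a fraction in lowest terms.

1/2

ABO cross i i × I^B i → offspring phenotypes: 1/2 O, 1/2 B.
Rh cross +/+ × +/- → 1 Rh+.
Independent loci: P(type B, Rh-positive) = 1/2 × 1 = 1/2.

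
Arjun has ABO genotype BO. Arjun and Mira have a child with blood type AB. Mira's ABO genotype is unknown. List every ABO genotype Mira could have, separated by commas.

AA, AB, AO

For each candidate genotype of Mira, check whether crossing it with BO can produce every observed child phenotype.
  AA → possible child types {A, AB} ✓
  AB → possible child types {A, B, AB} ✓
  AO → possible child types {O, A, B, AB} ✓
  BB → possible child types {B} ✗
  BO → possible child types {O, B} ✗
  OO → possible child types {O, B} ✗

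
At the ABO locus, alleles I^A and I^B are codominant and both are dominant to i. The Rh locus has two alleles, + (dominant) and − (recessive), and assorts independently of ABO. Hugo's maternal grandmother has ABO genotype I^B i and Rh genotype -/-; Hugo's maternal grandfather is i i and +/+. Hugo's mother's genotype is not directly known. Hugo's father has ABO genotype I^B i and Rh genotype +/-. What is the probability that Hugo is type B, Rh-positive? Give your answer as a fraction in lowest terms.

15/32

Hugo's mother's ABO genotype from I^B i × i i: 1/2 I^B i, 1/2 i i.
Crossing each possibility with the father I^B i and summing P(type B): 1/2·3/4 + 1/2·1/2 = 5/8.
Similarly for Rh via the mother's Rh distribution: P(Rh+) = 3/4.
Independent loci: 5/8 × 3/4 = 15/32.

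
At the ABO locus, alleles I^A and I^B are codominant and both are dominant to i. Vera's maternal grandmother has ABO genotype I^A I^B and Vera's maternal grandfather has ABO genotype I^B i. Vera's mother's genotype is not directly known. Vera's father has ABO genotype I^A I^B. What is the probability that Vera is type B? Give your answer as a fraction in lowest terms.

Vera's mother's ABO genotype from I^A I^B × I^B i: 1/4 I^A I^B, 1/4 I^A i, 1/4 I^B I^B, 1/4 I^B i.
Crossing each possibility with the father I^A I^B and summing P(type B): 1/4·1/4 + 1/4·1/4 + 1/4·1/2 + 1/4·1/2 = 3/8.

3/8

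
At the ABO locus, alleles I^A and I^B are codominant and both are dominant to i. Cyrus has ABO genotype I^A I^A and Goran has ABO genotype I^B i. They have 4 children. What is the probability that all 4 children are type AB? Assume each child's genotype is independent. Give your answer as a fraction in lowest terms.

ABO cross I^A I^A × I^B i → 1/2 A, 1/2 AB.
So P(type AB) = 1/2 per child.
All 4 independent: (1/2)^4 = 1/16.

1/16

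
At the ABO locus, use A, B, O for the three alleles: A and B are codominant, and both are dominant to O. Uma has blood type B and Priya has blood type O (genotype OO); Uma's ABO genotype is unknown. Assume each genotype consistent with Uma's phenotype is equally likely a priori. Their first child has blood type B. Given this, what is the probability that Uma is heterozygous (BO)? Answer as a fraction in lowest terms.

1/3

Possible genotypes: Uma ∈ {BB, BO}; Priya ∈ {OO}.
Weight each parental genotype pair by prior × P(type-B child):
  BB × OO: posterior weight 2/3.
  BO × OO: posterior weight 1/3.
Sum the posterior weight over pairs where Uma is BO: 1/3.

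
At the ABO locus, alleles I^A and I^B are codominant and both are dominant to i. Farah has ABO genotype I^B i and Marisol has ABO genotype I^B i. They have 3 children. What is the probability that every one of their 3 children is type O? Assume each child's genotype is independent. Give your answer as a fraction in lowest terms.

ABO cross I^B i × I^B i → 1/4 O, 3/4 B.
So P(type O) = 1/4 per child.
All 3 independent: (1/4)^3 = 1/64.

1/64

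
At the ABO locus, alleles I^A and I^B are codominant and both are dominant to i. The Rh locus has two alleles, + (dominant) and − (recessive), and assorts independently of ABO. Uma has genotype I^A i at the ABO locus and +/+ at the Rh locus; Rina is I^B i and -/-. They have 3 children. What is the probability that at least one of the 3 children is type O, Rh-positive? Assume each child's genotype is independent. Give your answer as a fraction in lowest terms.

37/64

ABO cross I^A i × I^B i → 1/4 O, 1/4 A, 1/4 B, 1/4 AB.
Rh cross +/+ × -/- → 1 Rh+; so P(type O, Rh-positive) = 1/4 × 1 = 1/4 per child.
P(none) = (3/4)^3 = 27/64; P(at least one) = 1 − 27/64 = 37/64.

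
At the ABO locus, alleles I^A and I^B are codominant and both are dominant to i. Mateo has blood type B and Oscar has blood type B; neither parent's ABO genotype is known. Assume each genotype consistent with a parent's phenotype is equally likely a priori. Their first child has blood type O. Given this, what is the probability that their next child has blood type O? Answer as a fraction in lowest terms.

Possible genotypes: Mateo ∈ {I^B I^B, I^B i}; Oscar ∈ {I^B I^B, I^B i}.
Weight each parental genotype pair by prior × P(type-O child):
  I^B i × I^B i: posterior weight 1; P(next child type O) = 1/4.
Weighted sum = 1/4.

1/4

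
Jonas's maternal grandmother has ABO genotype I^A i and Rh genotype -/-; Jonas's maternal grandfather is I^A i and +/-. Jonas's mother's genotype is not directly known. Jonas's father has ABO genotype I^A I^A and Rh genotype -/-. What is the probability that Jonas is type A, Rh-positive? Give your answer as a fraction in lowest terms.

1/4

Jonas's mother's ABO genotype from I^A i × I^A i: 1/4 I^A I^A, 1/2 I^A i, 1/4 i i.
Crossing each possibility with the father I^A I^A and summing P(type A): 1/4·1 + 1/2·1 + 1/4·1 = 1.
Similarly for Rh via the mother's Rh distribution: P(Rh+) = 1/4.
Independent loci: 1 × 1/4 = 1/4.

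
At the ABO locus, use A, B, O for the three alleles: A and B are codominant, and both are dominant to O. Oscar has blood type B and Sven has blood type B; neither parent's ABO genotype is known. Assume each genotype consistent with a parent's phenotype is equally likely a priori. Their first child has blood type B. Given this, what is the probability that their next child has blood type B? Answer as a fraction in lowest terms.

19/20

Possible genotypes: Oscar ∈ {BB, BO}; Sven ∈ {BB, BO}.
Weight each parental genotype pair by prior × P(type-B child):
  BB × BB: posterior weight 4/15; P(next child type B) = 1.
  BB × BO: posterior weight 4/15; P(next child type B) = 1.
  BO × BB: posterior weight 4/15; P(next child type B) = 1.
  BO × BO: posterior weight 1/5; P(next child type B) = 3/4.
Weighted sum = 19/20.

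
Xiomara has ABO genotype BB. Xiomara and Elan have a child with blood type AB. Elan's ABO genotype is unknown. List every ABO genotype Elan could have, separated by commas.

For each candidate genotype of Elan, check whether crossing it with BB can produce every observed child phenotype.
  AA → possible child types {AB} ✓
  AB → possible child types {B, AB} ✓
  AO → possible child types {B, AB} ✓
  BB → possible child types {B} ✗
  BO → possible child types {B} ✗
  OO → possible child types {B} ✗

AA, AB, AO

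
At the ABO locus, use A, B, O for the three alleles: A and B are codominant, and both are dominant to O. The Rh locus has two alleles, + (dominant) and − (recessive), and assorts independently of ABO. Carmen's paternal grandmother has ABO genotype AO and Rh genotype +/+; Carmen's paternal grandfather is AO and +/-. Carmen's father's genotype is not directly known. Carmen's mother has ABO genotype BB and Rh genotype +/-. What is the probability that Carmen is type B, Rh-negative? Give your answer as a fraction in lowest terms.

1/16

Carmen's father's ABO genotype from AO × AO: 1/4 AA, 1/2 AO, 1/4 OO.
Crossing each possibility with the mother BB and summing P(type B): 1/4·0 + 1/2·1/2 + 1/4·1 = 1/2.
Similarly for Rh via the father's Rh distribution: P(Rh-) = 1/8.
Independent loci: 1/2 × 1/8 = 1/16.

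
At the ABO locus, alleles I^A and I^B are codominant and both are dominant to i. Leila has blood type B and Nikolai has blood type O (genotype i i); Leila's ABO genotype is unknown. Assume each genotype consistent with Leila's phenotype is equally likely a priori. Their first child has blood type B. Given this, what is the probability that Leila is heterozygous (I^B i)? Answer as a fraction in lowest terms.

Possible genotypes: Leila ∈ {I^B I^B, I^B i}; Nikolai ∈ {i i}.
Weight each parental genotype pair by prior × P(type-B child):
  I^B I^B × i i: posterior weight 2/3.
  I^B i × i i: posterior weight 1/3.
Sum the posterior weight over pairs where Leila is I^B i: 1/3.

1/3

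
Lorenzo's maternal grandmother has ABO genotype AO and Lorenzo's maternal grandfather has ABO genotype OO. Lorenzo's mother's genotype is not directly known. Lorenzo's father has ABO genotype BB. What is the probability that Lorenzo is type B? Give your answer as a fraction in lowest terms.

3/4

Lorenzo's mother's ABO genotype from AO × OO: 1/2 AO, 1/2 OO.
Crossing each possibility with the father BB and summing P(type B): 1/2·1/2 + 1/2·1 = 3/4.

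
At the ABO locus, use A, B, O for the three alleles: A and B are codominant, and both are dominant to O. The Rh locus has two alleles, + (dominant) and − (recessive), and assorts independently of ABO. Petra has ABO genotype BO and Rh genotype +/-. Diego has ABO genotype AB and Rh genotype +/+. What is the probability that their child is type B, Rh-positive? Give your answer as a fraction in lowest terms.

1/2

ABO cross BO × AB → offspring phenotypes: 1/4 A, 1/2 B, 1/4 AB.
Rh cross +/- × +/+ → 1 Rh+.
Independent loci: P(type B, Rh-positive) = 1/2 × 1 = 1/2.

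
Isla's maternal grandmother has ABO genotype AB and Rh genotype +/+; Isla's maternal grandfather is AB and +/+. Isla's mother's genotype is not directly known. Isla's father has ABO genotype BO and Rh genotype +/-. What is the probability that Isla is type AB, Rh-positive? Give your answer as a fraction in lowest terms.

Isla's mother's ABO genotype from AB × AB: 1/4 AA, 1/2 AB, 1/4 BB.
Crossing each possibility with the father BO and summing P(type AB): 1/4·1/2 + 1/2·1/4 + 1/4·0 = 1/4.
Similarly for Rh via the mother's Rh distribution: P(Rh+) = 1.
Independent loci: 1/4 × 1 = 1/4.

1/4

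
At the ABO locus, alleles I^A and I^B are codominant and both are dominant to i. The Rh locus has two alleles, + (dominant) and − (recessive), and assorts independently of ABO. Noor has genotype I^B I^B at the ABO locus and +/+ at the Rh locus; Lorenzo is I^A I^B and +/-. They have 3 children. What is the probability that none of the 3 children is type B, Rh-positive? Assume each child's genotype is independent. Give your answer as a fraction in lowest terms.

ABO cross I^B I^B × I^A I^B → 1/2 B, 1/2 AB.
Rh cross +/+ × +/- → 1 Rh+; so P(type B, Rh-positive) = 1/2 × 1 = 1/2 per child.
P(not type B, Rh-positive) = 1/2 for one child; (1/2)^3 = 1/8.

1/8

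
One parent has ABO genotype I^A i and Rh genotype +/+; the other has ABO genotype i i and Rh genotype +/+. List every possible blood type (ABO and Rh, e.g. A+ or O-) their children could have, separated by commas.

Gametes from I^A i × i i give offspring ABO genotypes I^A i, i i, i.e. phenotypes O, A.
Rh cross +/+ × +/+ → phenotypes Rh+.
Combining independently: O+, A+.

O+, A+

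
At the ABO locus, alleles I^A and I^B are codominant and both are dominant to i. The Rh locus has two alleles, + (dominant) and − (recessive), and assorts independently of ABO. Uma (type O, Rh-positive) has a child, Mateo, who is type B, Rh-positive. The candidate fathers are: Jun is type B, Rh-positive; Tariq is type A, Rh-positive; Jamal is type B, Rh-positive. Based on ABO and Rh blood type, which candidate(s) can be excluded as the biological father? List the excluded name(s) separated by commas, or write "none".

A candidate is excluded only if no genotype consistent with his phenotype could produce a type B, Rh-positive child with a type O, Rh-positive mother.
Tariq (type A, Rh+): no genotype consistent with that phenotype can produce a type-B Rh+ child with a type-O mother.

Tariq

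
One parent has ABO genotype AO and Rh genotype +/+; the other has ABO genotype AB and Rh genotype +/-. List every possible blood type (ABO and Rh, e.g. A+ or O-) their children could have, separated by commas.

A+, B+, AB+

Gametes from AO × AB give offspring ABO genotypes AA, AB, AO, BO, i.e. phenotypes A, B, AB.
Rh cross +/+ × +/- → phenotypes Rh+.
Combining independently: A+, B+, AB+.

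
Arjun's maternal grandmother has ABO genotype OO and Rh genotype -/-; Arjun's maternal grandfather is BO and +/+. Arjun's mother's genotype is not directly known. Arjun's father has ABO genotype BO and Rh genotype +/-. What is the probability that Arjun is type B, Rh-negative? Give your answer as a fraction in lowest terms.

Arjun's mother's ABO genotype from OO × BO: 1/2 BO, 1/2 OO.
Crossing each possibility with the father BO and summing P(type B): 1/2·3/4 + 1/2·1/2 = 5/8.
Similarly for Rh via the mother's Rh distribution: P(Rh-) = 1/4.
Independent loci: 5/8 × 1/4 = 5/32.

5/32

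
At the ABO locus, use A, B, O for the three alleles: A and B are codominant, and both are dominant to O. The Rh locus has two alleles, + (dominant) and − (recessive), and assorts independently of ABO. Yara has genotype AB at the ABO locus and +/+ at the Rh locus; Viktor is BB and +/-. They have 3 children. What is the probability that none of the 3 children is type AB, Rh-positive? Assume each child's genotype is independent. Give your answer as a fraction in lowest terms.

1/8

ABO cross AB × BB → 1/2 B, 1/2 AB.
Rh cross +/+ × +/- → 1 Rh+; so P(type AB, Rh-positive) = 1/2 × 1 = 1/2 per child.
P(not type AB, Rh-positive) = 1/2 for one child; (1/2)^3 = 1/8.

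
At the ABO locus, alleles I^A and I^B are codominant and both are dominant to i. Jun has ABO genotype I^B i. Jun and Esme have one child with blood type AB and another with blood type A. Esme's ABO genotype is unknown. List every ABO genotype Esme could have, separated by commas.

For each candidate genotype of Esme, check whether crossing it with I^B i can produce every observed child phenotype.
  I^A I^A → possible child types {A, AB} ✓
  I^A I^B → possible child types {A, B, AB} ✓
  I^A i → possible child types {O, A, B, AB} ✓
  I^B I^B → possible child types {B} ✗
  I^B i → possible child types {O, B} ✗
  i i → possible child types {O, B} ✗

I^A I^A, I^A I^B, I^A i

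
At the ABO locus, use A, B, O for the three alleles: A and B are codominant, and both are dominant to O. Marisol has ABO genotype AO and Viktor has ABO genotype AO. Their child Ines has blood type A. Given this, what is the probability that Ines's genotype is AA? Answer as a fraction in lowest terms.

Cross AO × AO → 1/4 AA, 1/2 AO, 1/4 OO.
Type-A genotypes among offspring: AA (1/4), AO (1/2); total 3/4.
P(AA | type A) = (1/4) / (3/4) = 1/3.

1/3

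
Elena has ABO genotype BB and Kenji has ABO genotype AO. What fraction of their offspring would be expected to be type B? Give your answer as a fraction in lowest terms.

1/2

ABO cross BB × AO → offspring phenotypes: 1/2 B, 1/2 AB.
So P(type B) = 1/2.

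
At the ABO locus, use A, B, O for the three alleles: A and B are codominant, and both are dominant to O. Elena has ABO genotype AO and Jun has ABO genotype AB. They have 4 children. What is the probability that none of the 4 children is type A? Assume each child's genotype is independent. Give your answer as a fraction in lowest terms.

ABO cross AO × AB → 1/2 A, 1/4 B, 1/4 AB.
So P(type A) = 1/2 per child.
P(not type A) = 1/2 for one child; (1/2)^4 = 1/16.

1/16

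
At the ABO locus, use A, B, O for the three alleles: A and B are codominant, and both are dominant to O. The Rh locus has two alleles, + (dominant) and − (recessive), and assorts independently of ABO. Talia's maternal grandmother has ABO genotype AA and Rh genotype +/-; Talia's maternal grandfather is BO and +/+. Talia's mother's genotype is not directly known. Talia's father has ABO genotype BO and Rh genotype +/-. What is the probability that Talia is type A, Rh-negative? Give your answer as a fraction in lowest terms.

1/32

Talia's mother's ABO genotype from AA × BO: 1/2 AB, 1/2 AO.
Crossing each possibility with the father BO and summing P(type A): 1/2·1/4 + 1/2·1/4 = 1/4.
Similarly for Rh via the mother's Rh distribution: P(Rh-) = 1/8.
Independent loci: 1/4 × 1/8 = 1/32.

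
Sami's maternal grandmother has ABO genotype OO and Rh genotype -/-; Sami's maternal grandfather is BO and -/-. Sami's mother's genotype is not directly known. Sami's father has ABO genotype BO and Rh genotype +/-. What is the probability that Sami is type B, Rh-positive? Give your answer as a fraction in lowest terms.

5/16

Sami's mother's ABO genotype from OO × BO: 1/2 BO, 1/2 OO.
Crossing each possibility with the father BO and summing P(type B): 1/2·3/4 + 1/2·1/2 = 5/8.
Similarly for Rh via the mother's Rh distribution: P(Rh+) = 1/2.
Independent loci: 5/8 × 1/2 = 5/16.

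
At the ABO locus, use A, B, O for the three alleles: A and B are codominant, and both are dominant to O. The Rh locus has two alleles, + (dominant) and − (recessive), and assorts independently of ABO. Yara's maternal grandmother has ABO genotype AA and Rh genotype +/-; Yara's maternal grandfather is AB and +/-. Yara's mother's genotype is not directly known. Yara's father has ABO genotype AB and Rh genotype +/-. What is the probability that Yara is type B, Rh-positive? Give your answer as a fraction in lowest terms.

Yara's mother's ABO genotype from AA × AB: 1/2 AA, 1/2 AB.
Crossing each possibility with the father AB and summing P(type B): 1/2·0 + 1/2·1/4 = 1/8.
Similarly for Rh via the mother's Rh distribution: P(Rh+) = 3/4.
Independent loci: 1/8 × 3/4 = 3/32.

3/32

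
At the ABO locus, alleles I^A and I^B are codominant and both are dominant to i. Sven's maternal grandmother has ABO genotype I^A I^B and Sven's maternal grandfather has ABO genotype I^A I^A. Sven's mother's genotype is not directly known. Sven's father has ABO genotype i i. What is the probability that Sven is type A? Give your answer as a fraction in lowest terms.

3/4

Sven's mother's ABO genotype from I^A I^B × I^A I^A: 1/2 I^A I^A, 1/2 I^A I^B.
Crossing each possibility with the father i i and summing P(type A): 1/2·1 + 1/2·1/2 = 3/4.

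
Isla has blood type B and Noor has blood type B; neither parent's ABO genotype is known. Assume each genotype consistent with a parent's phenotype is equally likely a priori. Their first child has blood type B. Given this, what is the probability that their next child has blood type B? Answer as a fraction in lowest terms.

19/20

Possible genotypes: Isla ∈ {BB, BO}; Noor ∈ {BB, BO}.
Weight each parental genotype pair by prior × P(type-B child):
  BB × BB: posterior weight 4/15; P(next child type B) = 1.
  BB × BO: posterior weight 4/15; P(next child type B) = 1.
  BO × BB: posterior weight 4/15; P(next child type B) = 1.
  BO × BO: posterior weight 1/5; P(next child type B) = 3/4.
Weighted sum = 19/20.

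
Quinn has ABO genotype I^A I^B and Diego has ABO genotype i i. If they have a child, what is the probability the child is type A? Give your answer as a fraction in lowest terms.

ABO cross I^A I^B × i i → offspring phenotypes: 1/2 A, 1/2 B.
So P(type A) = 1/2.

1/2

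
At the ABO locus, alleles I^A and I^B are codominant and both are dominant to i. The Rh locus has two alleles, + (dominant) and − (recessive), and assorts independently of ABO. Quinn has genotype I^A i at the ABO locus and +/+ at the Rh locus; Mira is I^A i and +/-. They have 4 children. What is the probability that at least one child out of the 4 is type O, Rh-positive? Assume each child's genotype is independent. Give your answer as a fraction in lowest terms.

175/256

ABO cross I^A i × I^A i → 1/4 O, 3/4 A.
Rh cross +/+ × +/- → 1 Rh+; so P(type O, Rh-positive) = 1/4 × 1 = 1/4 per child.
P(none) = (3/4)^4 = 81/256; P(at least one) = 1 − 81/256 = 175/256.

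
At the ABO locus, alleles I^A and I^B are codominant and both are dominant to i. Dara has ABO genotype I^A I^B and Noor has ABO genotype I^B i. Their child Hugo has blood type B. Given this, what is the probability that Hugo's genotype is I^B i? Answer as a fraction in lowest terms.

1/2

Cross I^A I^B × I^B i → 1/4 I^A I^B, 1/4 I^A i, 1/4 I^B I^B, 1/4 I^B i.
Type-B genotypes among offspring: I^B I^B (1/4), I^B i (1/4); total 1/2.
P(I^B i | type B) = (1/4) / (1/2) = 1/2.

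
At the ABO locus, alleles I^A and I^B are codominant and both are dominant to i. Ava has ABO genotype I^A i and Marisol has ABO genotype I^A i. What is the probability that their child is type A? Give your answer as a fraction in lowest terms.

3/4

ABO cross I^A i × I^A i → offspring phenotypes: 1/4 O, 3/4 A.
So P(type A) = 3/4.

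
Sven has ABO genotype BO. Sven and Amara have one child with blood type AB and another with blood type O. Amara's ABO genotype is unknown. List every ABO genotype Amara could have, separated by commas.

AO

For each candidate genotype of Amara, check whether crossing it with BO can produce every observed child phenotype.
  AA → possible child types {A, AB} ✗
  AB → possible child types {A, B, AB} ✗
  AO → possible child types {O, A, B, AB} ✓
  BB → possible child types {B} ✗
  BO → possible child types {O, B} ✗
  OO → possible child types {O, B} ✗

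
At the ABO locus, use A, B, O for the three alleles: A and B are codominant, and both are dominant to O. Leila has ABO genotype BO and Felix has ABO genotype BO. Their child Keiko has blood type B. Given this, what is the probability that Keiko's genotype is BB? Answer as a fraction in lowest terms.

1/3

Cross BO × BO → 1/4 BB, 1/2 BO, 1/4 OO.
Type-B genotypes among offspring: BB (1/4), BO (1/2); total 3/4.
P(BB | type B) = (1/4) / (3/4) = 1/3.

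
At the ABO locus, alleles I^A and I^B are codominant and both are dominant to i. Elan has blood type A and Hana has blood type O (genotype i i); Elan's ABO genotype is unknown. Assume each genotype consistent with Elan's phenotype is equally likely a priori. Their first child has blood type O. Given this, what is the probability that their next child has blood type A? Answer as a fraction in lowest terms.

1/2

Possible genotypes: Elan ∈ {I^A I^A, I^A i}; Hana ∈ {i i}.
Weight each parental genotype pair by prior × P(type-O child):
  I^A i × i i: posterior weight 1; P(next child type A) = 1/2.
Weighted sum = 1/2.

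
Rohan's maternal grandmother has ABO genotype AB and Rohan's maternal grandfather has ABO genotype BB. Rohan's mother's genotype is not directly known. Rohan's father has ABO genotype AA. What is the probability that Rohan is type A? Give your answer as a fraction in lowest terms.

1/4

Rohan's mother's ABO genotype from AB × BB: 1/2 AB, 1/2 BB.
Crossing each possibility with the father AA and summing P(type A): 1/2·1/2 + 1/2·0 = 1/4.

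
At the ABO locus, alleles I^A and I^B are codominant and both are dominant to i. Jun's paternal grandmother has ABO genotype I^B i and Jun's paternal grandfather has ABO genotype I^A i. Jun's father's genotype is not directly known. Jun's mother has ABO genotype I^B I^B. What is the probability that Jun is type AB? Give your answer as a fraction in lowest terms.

1/4

Jun's father's ABO genotype from I^B i × I^A i: 1/4 I^A I^B, 1/4 I^A i, 1/4 I^B i, 1/4 i i.
Crossing each possibility with the mother I^B I^B and summing P(type AB): 1/4·1/2 + 1/4·1/2 + 1/4·0 + 1/4·0 = 1/4.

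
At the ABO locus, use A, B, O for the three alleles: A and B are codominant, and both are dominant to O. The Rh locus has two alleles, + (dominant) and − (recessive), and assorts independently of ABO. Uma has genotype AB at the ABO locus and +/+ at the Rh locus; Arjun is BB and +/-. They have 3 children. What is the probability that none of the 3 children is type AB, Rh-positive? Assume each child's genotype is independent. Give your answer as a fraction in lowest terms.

ABO cross AB × BB → 1/2 B, 1/2 AB.
Rh cross +/+ × +/- → 1 Rh+; so P(type AB, Rh-positive) = 1/2 × 1 = 1/2 per child.
P(not type AB, Rh-positive) = 1/2 for one child; (1/2)^3 = 1/8.

1/8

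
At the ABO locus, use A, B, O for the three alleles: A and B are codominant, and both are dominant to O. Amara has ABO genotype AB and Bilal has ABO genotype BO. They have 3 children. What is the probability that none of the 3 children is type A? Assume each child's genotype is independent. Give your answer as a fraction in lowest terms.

27/64

ABO cross AB × BO → 1/4 A, 1/2 B, 1/4 AB.
So P(type A) = 1/4 per child.
P(not type A) = 3/4 for one child; (3/4)^3 = 27/64.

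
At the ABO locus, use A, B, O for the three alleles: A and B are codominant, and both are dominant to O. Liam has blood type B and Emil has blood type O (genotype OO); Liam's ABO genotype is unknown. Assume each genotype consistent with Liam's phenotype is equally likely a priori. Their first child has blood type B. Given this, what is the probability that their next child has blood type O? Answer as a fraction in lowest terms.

1/6

Possible genotypes: Liam ∈ {BB, BO}; Emil ∈ {OO}.
Weight each parental genotype pair by prior × P(type-B child):
  BB × OO: posterior weight 2/3; P(next child type O) = 0.
  BO × OO: posterior weight 1/3; P(next child type O) = 1/2.
Weighted sum = 1/6.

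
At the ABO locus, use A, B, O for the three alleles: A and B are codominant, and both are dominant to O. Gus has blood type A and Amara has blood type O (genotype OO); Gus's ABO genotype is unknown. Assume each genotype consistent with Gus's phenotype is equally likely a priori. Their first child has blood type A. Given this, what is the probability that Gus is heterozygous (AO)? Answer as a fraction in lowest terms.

Possible genotypes: Gus ∈ {AA, AO}; Amara ∈ {OO}.
Weight each parental genotype pair by prior × P(type-A child):
  AA × OO: posterior weight 2/3.
  AO × OO: posterior weight 1/3.
Sum the posterior weight over pairs where Gus is AO: 1/3.

1/3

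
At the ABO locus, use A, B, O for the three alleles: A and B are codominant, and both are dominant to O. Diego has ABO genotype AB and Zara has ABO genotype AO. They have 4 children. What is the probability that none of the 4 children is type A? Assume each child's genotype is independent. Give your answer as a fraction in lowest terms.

ABO cross AB × AO → 1/2 A, 1/4 B, 1/4 AB.
So P(type A) = 1/2 per child.
P(not type A) = 1/2 for one child; (1/2)^4 = 1/16.

1/16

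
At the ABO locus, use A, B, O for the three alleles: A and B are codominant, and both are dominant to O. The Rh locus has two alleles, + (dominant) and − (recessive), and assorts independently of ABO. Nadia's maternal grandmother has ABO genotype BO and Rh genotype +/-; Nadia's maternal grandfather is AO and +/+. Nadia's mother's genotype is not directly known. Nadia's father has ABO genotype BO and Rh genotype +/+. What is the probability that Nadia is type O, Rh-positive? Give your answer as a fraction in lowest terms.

Nadia's mother's ABO genotype from BO × AO: 1/4 AB, 1/4 AO, 1/4 BO, 1/4 OO.
Crossing each possibility with the father BO and summing P(type O): 1/4·0 + 1/4·1/4 + 1/4·1/4 + 1/4·1/2 = 1/4.
Similarly for Rh via the mother's Rh distribution: P(Rh+) = 1.
Independent loci: 1/4 × 1 = 1/4.

1/4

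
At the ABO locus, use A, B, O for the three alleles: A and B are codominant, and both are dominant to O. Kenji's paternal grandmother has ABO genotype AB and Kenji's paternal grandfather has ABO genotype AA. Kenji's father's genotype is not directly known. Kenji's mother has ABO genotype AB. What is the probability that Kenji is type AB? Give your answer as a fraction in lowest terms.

Kenji's father's ABO genotype from AB × AA: 1/2 AA, 1/2 AB.
Crossing each possibility with the mother AB and summing P(type AB): 1/2·1/2 + 1/2·1/2 = 1/2.

1/2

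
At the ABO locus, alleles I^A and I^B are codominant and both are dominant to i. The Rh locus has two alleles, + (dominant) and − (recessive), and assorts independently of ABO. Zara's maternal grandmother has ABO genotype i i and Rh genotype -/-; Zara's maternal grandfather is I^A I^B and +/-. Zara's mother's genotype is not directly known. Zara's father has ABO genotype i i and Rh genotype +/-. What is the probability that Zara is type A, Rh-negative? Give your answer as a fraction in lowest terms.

3/32

Zara's mother's ABO genotype from i i × I^A I^B: 1/2 I^A i, 1/2 I^B i.
Crossing each possibility with the father i i and summing P(type A): 1/2·1/2 + 1/2·0 = 1/4.
Similarly for Rh via the mother's Rh distribution: P(Rh-) = 3/8.
Independent loci: 1/4 × 3/8 = 3/32.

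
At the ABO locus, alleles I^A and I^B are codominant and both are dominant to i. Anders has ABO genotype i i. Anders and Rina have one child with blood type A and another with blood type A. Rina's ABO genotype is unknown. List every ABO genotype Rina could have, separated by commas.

I^A I^A, I^A I^B, I^A i

For each candidate genotype of Rina, check whether crossing it with i i can produce every observed child phenotype.
  I^A I^A → possible child types {A} ✓
  I^A I^B → possible child types {A, B} ✓
  I^A i → possible child types {O, A} ✓
  I^B I^B → possible child types {B} ✗
  I^B i → possible child types {O, B} ✗
  i i → possible child types {O} ✗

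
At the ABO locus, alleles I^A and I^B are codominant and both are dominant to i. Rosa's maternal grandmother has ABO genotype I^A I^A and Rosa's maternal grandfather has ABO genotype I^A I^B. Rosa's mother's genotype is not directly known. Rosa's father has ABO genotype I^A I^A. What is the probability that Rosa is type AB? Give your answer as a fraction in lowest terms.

Rosa's mother's ABO genotype from I^A I^A × I^A I^B: 1/2 I^A I^A, 1/2 I^A I^B.
Crossing each possibility with the father I^A I^A and summing P(type AB): 1/2·0 + 1/2·1/2 = 1/4.

1/4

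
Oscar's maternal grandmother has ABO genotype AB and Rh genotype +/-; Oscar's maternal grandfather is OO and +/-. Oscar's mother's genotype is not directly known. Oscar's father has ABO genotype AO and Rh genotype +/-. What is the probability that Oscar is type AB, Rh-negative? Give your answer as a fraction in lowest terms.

Oscar's mother's ABO genotype from AB × OO: 1/2 AO, 1/2 BO.
Crossing each possibility with the father AO and summing P(type AB): 1/2·0 + 1/2·1/4 = 1/8.
Similarly for Rh via the mother's Rh distribution: P(Rh-) = 1/4.
Independent loci: 1/8 × 1/4 = 1/32.

1/32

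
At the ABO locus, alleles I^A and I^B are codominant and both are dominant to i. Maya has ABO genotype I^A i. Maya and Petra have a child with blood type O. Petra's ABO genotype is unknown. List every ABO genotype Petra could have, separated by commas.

I^A i, I^B i, i i

For each candidate genotype of Petra, check whether crossing it with I^A i can produce every observed child phenotype.
  I^A I^A → possible child types {A} ✗
  I^A I^B → possible child types {A, B, AB} ✗
  I^A i → possible child types {O, A} ✓
  I^B I^B → possible child types {B, AB} ✗
  I^B i → possible child types {O, A, B, AB} ✓
  i i → possible child types {O, A} ✓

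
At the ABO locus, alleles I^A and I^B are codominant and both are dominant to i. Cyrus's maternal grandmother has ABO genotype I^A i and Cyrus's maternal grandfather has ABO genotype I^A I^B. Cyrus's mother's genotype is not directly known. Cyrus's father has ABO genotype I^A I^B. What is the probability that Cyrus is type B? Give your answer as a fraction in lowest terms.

1/4

Cyrus's mother's ABO genotype from I^A i × I^A I^B: 1/4 I^A I^A, 1/4 I^A I^B, 1/4 I^A i, 1/4 I^B i.
Crossing each possibility with the father I^A I^B and summing P(type B): 1/4·0 + 1/4·1/4 + 1/4·1/4 + 1/4·1/2 = 1/4.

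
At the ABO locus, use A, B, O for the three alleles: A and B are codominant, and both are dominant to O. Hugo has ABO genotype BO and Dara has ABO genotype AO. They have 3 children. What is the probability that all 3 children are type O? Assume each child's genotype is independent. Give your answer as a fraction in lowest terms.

1/64

ABO cross BO × AO → 1/4 O, 1/4 A, 1/4 B, 1/4 AB.
So P(type O) = 1/4 per child.
All 3 independent: (1/4)^3 = 1/64.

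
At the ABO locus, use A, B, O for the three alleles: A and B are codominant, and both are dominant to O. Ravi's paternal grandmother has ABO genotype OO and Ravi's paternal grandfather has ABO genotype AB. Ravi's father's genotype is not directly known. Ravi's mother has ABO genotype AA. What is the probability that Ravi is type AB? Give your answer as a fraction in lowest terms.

Ravi's father's ABO genotype from OO × AB: 1/2 AO, 1/2 BO.
Crossing each possibility with the mother AA and summing P(type AB): 1/2·0 + 1/2·1/2 = 1/4.

1/4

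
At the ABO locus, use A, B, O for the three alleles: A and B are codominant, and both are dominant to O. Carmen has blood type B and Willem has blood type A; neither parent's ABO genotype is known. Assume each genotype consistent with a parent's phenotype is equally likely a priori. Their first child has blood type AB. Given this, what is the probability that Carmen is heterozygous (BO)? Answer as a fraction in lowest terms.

1/3

Possible genotypes: Carmen ∈ {BB, BO}; Willem ∈ {AA, AO}.
Weight each parental genotype pair by prior × P(type-AB child):
  BB × AA: posterior weight 4/9.
  BB × AO: posterior weight 2/9.
  BO × AA: posterior weight 2/9.
  BO × AO: posterior weight 1/9.
Sum the posterior weight over pairs where Carmen is BO: 1/3.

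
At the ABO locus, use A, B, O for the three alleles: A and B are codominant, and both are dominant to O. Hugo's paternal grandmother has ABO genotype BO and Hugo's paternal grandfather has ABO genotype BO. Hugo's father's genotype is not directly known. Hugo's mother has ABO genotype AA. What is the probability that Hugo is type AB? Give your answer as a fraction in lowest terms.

Hugo's father's ABO genotype from BO × BO: 1/4 BB, 1/2 BO, 1/4 OO.
Crossing each possibility with the mother AA and summing P(type AB): 1/4·1 + 1/2·1/2 + 1/4·0 = 1/2.

1/2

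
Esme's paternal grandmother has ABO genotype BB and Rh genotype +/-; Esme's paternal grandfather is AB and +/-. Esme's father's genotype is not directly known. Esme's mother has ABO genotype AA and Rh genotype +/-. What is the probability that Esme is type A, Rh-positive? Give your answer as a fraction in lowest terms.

3/16

Esme's father's ABO genotype from BB × AB: 1/2 AB, 1/2 BB.
Crossing each possibility with the mother AA and summing P(type A): 1/2·1/2 + 1/2·0 = 1/4.
Similarly for Rh via the father's Rh distribution: P(Rh+) = 3/4.
Independent loci: 1/4 × 3/4 = 3/16.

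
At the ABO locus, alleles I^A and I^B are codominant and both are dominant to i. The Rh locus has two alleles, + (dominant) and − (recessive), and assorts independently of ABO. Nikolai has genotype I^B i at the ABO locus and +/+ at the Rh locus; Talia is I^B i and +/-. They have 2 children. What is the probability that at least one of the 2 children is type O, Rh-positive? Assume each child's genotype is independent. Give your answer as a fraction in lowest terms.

ABO cross I^B i × I^B i → 1/4 O, 3/4 B.
Rh cross +/+ × +/- → 1 Rh+; so P(type O, Rh-positive) = 1/4 × 1 = 1/4 per child.
P(none) = (3/4)^2 = 9/16; P(at least one) = 1 − 9/16 = 7/16.

7/16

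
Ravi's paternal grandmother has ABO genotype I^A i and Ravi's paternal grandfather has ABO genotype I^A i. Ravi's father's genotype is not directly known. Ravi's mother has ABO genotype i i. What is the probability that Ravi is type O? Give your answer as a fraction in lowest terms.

Ravi's father's ABO genotype from I^A i × I^A i: 1/4 I^A I^A, 1/2 I^A i, 1/4 i i.
Crossing each possibility with the mother i i and summing P(type O): 1/4·0 + 1/2·1/2 + 1/4·1 = 1/2.

1/2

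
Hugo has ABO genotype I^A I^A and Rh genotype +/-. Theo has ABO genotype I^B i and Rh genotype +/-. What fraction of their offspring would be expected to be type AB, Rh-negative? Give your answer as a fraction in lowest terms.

1/8

ABO cross I^A I^A × I^B i → offspring phenotypes: 1/2 A, 1/2 AB.
Rh cross +/- × +/- → 3/4 Rh+, 1/4 Rh-.
Independent loci: P(type AB, Rh-negative) = 1/2 × 1/4 = 1/8.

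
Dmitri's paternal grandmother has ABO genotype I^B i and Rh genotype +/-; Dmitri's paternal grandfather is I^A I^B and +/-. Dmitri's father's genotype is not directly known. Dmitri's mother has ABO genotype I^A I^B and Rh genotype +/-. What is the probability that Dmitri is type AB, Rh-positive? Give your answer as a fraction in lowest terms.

Dmitri's father's ABO genotype from I^B i × I^A I^B: 1/4 I^A I^B, 1/4 I^A i, 1/4 I^B I^B, 1/4 I^B i.
Crossing each possibility with the mother I^A I^B and summing P(type AB): 1/4·1/2 + 1/4·1/4 + 1/4·1/2 + 1/4·1/4 = 3/8.
Similarly for Rh via the father's Rh distribution: P(Rh+) = 3/4.
Independent loci: 3/8 × 3/4 = 9/32.

9/32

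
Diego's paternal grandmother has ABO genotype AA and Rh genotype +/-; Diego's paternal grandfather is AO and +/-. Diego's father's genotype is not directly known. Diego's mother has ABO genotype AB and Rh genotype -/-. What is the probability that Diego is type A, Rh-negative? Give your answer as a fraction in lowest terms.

Diego's father's ABO genotype from AA × AO: 1/2 AA, 1/2 AO.
Crossing each possibility with the mother AB and summing P(type A): 1/2·1/2 + 1/2·1/2 = 1/2.
Similarly for Rh via the father's Rh distribution: P(Rh-) = 1/2.
Independent loci: 1/2 × 1/2 = 1/4.

1/4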